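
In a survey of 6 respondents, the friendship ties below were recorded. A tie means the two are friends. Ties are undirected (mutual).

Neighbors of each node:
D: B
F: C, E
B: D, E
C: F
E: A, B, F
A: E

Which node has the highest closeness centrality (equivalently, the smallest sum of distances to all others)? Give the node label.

E

Farness (sum of distances to all others) for each node — A:11, B:9, C:13, D:13, E:7, F:9.
The smallest farness is 7, for E, so E has the highest closeness.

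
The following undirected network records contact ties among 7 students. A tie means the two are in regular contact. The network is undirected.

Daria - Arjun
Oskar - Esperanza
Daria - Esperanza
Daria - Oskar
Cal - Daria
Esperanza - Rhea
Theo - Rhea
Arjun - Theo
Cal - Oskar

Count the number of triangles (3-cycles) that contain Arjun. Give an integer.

0

Arjun's neighbors are Daria and Theo, but none of them are tied to each other, so no triangle contains Arjun.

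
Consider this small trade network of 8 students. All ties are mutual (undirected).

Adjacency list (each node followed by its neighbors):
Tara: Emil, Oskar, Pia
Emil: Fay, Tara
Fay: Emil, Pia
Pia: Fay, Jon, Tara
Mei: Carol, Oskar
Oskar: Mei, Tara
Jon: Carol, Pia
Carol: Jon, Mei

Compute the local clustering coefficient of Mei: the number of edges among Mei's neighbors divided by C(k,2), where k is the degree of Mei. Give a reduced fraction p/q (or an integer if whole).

Mei's neighbors: Carol and Oskar (k = 2).
Possible neighbor pairs: C(2,2) = 1. Edges among them: none → e = 0.
Clustering(Mei) = 0/1.

0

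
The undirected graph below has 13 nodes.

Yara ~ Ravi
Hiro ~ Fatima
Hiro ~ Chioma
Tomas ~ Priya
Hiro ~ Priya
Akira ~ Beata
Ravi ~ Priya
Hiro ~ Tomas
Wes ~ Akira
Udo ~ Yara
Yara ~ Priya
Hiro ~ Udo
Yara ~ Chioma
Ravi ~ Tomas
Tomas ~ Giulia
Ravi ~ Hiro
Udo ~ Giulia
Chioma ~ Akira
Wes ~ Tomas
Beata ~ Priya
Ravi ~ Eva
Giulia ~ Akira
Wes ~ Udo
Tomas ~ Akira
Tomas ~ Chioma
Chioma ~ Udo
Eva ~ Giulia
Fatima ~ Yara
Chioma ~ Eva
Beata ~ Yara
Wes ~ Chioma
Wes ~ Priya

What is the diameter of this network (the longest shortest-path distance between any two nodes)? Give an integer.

Eccentricity of each node (its greatest distance to any other): Akira:3, Beata:3, Chioma:2, Eva:3, Fatima:3, Giulia:3, Hiro:2, Priya:2, Ravi:2, Tomas:2, Udo:2, Wes:3, Yara:2.
The maximum eccentricity is 3, realized for instance by the pair Giulia–Fatima via Giulia – Udo – Yara – Fatima. So the diameter is 3.

3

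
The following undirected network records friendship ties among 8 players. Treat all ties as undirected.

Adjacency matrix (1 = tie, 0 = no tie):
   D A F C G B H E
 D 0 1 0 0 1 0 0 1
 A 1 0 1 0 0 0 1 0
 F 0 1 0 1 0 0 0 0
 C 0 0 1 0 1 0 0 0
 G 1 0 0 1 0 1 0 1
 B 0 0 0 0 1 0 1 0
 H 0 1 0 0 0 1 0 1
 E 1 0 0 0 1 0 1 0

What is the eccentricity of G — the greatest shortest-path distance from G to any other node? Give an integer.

2

Distances from G: A:2, B:1, C:1, D:1, E:1, F:2, H:2.
The largest is 2 (to A, F, and H), so the eccentricity of G is 2.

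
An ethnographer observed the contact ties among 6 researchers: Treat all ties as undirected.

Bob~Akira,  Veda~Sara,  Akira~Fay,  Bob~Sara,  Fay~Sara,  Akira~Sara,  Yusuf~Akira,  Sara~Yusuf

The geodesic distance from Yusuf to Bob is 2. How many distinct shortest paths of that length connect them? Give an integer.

The shortest distance is 2. The length-2 paths are: Yusuf–Sara–Bob; Yusuf–Akira–Bob.
That gives 2 distinct shortest paths.

2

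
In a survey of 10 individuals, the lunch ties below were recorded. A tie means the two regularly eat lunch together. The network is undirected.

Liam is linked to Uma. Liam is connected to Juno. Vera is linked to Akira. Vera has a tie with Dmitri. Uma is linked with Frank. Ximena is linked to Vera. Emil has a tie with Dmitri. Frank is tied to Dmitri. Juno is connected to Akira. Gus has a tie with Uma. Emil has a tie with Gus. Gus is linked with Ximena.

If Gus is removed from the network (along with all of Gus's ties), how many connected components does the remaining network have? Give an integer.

Gus's neighbors (Emil, Uma, and Ximena) remain reachable from one another through other ties, so the rest of the network stays in one piece.

1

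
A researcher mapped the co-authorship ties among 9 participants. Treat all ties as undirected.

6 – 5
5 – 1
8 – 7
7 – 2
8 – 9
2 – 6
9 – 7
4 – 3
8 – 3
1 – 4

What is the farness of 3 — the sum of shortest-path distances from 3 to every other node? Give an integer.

18

Distances from 3: 1:2, 2:3, 4:1, 5:3, 6:4, 7:2, 8:1, 9:2.
Sum = 2 + 3 + 1 + 3 + 4 + 2 + 1 + 2 = 18.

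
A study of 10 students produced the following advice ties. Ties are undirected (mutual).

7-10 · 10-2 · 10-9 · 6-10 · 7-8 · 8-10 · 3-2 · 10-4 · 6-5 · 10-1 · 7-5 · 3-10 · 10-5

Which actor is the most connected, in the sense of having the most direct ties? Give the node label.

Degrees — 1:1, 2:2, 3:2, 4:1, 5:3, 6:2, 7:3, 8:2, 9:1, 10:9.
The maximum is 9, attained only by 10.

10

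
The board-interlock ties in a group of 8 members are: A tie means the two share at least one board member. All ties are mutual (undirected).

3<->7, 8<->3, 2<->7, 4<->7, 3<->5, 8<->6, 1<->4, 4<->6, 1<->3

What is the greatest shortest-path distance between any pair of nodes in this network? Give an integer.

Eccentricity of each node (its greatest distance to any other): 1:3, 2:3, 3:2, 4:3, 5:3, 6:3, 7:2, 8:3.
The maximum eccentricity is 3, realized for instance by the pair 5–2 via 5 – 3 – 7 – 2. So the diameter is 3.

3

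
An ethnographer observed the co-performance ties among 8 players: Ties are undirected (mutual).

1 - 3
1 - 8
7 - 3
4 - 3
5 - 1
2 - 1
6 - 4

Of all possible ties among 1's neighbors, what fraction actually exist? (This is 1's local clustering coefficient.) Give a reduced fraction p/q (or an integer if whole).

1's neighbors: 2, 3, 5, and 8 (k = 4).
Possible neighbor pairs: C(4,2) = 6. Edges among them: none → e = 0.
Clustering(1) = 0/6 = 0.

0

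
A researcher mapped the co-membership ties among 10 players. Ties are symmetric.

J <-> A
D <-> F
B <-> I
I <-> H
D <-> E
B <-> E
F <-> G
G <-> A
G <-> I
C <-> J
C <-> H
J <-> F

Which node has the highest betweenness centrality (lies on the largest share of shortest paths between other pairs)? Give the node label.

I

Unnormalized betweenness of each node: A:17/12, B:25/6, C:35/12, D:53/12, E:31/12, F:19/2, G:49/6, H:41/12, I:127/12, J:41/6.
I has the largest value, 127/12, making it the main broker — the node through which the most shortest paths run.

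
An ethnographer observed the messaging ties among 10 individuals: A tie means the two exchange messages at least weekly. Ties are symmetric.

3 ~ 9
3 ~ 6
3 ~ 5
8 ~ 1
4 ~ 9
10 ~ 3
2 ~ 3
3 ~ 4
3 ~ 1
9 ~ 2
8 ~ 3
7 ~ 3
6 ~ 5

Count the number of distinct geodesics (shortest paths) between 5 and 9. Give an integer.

1

The shortest distance is 2, and the only length-2 path is 5–3–9. So there is exactly 1 shortest path.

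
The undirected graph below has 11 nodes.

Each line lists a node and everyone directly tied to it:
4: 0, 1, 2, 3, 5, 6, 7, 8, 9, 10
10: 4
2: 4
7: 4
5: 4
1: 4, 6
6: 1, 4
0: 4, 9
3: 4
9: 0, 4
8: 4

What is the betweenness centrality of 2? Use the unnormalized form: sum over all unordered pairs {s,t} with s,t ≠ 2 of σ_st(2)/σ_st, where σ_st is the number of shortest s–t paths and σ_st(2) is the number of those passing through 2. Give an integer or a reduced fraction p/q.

No shortest path between any pair of other nodes passes through 2.
Summing the contributions gives betweenness(2) = 0.

0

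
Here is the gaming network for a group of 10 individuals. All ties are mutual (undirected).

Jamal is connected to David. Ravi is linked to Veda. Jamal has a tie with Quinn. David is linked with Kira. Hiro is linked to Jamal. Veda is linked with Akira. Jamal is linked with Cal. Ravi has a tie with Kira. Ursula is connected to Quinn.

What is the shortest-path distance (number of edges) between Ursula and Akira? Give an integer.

7

One shortest route is Ursula – Quinn – Jamal – David – Kira – Ravi – Veda – Akira, which uses 7 edges, and at distance 6 from Ursula we only reach {Veda}, which does not include Akira. So d(Ursula,Akira) = 7.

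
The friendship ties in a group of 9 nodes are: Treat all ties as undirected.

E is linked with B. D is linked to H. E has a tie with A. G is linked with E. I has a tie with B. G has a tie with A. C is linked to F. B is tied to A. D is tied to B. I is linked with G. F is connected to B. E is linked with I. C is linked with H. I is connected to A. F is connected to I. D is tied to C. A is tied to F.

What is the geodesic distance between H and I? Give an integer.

3

One shortest route is H – C – F – I, which uses 3 edges, and at distance 2 from H we only reach {B, F}, which does not include I. So d(H,I) = 3.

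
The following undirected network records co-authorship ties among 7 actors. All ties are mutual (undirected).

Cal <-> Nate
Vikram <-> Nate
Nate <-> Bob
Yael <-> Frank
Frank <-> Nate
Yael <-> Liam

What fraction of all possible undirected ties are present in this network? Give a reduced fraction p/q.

There are 6 edges and 7 nodes, so the maximum possible is C(7,2) = 21.
Density = 6/21 = 2/7.

2/7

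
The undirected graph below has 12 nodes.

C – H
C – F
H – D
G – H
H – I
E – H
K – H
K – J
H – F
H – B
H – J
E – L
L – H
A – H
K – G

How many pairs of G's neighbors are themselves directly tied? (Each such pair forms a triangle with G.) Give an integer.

1

G's neighbors: H and K.
Neighbor pairs that are themselves tied: G–H–K. Each forms one triangle with G, for 1 in total.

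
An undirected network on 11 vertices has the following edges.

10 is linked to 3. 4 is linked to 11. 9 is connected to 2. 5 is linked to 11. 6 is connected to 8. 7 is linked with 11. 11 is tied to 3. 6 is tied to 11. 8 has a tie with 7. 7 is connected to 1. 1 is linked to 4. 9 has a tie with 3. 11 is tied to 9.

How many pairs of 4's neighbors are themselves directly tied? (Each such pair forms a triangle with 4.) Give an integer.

0

4's neighbors are 1 and 11, but none of them are tied to each other, so no triangle contains 4.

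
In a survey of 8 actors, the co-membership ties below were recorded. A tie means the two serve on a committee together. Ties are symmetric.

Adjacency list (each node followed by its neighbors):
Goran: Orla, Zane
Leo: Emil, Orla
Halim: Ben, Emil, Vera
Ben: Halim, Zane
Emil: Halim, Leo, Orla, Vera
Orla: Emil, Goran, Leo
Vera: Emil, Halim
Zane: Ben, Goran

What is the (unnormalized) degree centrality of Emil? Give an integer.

4

Emil is directly tied to Halim, Leo, Orla, and Vera. That is 4 neighbors, so the degree of Emil is 4.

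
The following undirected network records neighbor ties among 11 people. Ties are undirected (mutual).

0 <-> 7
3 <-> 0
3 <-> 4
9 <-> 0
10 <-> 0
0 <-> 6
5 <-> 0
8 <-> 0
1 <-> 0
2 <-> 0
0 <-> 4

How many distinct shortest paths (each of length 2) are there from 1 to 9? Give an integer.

The shortest distance is 2, and the only length-2 path is 1–0–9. So there is exactly 1 shortest path.

1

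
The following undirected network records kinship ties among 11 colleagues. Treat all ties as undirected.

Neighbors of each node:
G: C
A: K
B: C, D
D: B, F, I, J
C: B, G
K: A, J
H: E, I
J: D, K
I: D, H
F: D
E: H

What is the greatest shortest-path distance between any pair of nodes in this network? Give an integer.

Eccentricity of each node (its greatest distance to any other): A:6, B:4, C:5, D:3, E:6, F:4, G:6, H:5, I:4, J:4, K:5.
The maximum eccentricity is 6, realized for instance by the pair G–E via G – C – B – D – I – H – E. So the diameter is 6.

6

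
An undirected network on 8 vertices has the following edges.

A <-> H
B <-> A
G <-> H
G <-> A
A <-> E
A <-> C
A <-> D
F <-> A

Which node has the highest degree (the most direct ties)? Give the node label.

A

Degrees — A:7, B:1, C:1, D:1, E:1, F:1, G:2, H:2.
The maximum is 7, attained only by A.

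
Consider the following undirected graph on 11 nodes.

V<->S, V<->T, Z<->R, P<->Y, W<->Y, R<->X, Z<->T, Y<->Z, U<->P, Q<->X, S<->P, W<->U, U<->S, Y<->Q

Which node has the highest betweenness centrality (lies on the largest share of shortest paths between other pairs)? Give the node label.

Y

Unnormalized betweenness of each node: P:15/2, Q:5, R:3, S:11/2, T:5, U:5/2, V:7/2, W:5/2, X:1, Y:20, Z:27/2.
Y has the largest value, 20, making it the main broker — the node through which the most shortest paths run.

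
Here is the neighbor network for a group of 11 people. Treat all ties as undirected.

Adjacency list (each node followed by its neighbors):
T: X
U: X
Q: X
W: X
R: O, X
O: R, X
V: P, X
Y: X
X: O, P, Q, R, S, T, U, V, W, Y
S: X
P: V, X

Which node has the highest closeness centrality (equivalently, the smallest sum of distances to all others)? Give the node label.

X

Farness (sum of distances to all others) for each node — O:18, P:18, Q:19, R:18, S:19, T:19, U:19, V:18, W:19, X:10, Y:19.
The smallest farness is 10, for X, so X has the highest closeness.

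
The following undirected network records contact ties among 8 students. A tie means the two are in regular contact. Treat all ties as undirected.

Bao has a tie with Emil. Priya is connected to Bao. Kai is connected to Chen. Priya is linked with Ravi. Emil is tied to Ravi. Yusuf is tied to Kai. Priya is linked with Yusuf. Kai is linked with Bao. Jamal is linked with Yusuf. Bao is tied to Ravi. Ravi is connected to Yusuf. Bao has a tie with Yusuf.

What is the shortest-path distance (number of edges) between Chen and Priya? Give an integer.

One shortest route is Chen – Kai – Bao – Priya, which uses 3 edges, and at distance 2 from Chen we only reach {Bao, Yusuf}, which does not include Priya. So d(Chen,Priya) = 3.

3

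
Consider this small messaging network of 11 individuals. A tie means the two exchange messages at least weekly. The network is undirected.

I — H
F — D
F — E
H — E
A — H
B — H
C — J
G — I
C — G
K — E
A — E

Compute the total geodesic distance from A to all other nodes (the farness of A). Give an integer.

Distances from A: B:2, C:4, D:3, E:1, F:2, G:3, H:1, I:2, J:5, K:2.
Sum = 2 + 4 + 3 + 1 + 2 + 3 + 1 + 2 + 5 + 2 = 25.

25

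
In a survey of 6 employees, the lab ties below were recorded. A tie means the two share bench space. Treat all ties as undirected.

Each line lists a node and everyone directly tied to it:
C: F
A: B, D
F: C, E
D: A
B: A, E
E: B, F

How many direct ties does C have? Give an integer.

C is directly tied to F. That is 1 neighbor, so the degree of C is 1.

1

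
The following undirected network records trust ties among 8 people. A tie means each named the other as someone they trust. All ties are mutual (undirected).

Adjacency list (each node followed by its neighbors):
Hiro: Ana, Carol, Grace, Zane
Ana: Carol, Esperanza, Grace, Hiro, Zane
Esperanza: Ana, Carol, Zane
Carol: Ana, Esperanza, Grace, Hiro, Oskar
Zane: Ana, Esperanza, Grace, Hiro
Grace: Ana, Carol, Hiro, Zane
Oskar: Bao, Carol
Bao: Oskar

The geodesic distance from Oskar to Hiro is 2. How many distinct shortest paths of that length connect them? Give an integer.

The shortest distance is 2, and the only length-2 path is Oskar–Carol–Hiro. So there is exactly 1 shortest path.

1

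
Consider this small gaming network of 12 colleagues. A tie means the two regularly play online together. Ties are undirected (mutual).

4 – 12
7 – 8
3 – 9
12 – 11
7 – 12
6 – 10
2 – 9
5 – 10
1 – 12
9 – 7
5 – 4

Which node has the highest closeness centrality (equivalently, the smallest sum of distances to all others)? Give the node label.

12

Farness (sum of distances to all others) for each node — 1:33, 2:41, 3:41, 4:27, 5:33, 6:51, 7:25, 8:35, 9:31, 10:41, 11:33, 12:23.
The smallest farness is 23, for 12, so 12 has the highest closeness.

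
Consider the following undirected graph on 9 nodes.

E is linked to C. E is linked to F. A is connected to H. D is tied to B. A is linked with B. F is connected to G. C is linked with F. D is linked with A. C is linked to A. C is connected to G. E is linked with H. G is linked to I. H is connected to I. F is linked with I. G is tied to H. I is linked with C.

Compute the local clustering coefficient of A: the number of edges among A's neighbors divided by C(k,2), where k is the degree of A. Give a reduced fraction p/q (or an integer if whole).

1/6

A's neighbors: B, C, D, and H (k = 4).
Possible neighbor pairs: C(4,2) = 6. Edges among them: B–D → e = 1.
Clustering(A) = 1/6.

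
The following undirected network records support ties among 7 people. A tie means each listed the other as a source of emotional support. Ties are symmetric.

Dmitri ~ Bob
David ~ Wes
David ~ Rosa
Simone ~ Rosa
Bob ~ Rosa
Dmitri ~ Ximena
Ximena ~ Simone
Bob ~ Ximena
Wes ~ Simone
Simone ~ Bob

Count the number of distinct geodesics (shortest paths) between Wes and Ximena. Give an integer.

1

The shortest distance is 2, and the only length-2 path is Wes–Simone–Ximena. So there is exactly 1 shortest path.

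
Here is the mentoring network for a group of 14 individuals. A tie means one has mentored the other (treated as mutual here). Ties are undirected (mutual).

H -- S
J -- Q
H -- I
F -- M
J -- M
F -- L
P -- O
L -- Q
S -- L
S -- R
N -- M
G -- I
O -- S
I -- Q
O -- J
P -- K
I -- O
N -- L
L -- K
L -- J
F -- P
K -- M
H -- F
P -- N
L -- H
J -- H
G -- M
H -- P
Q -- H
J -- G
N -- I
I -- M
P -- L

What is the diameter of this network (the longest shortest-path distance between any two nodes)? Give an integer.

4

Eccentricity of each node (its greatest distance to any other): F:3, G:4, H:2, I:3, J:3, K:3, L:2, M:4, N:3, O:2, P:3, Q:3, R:4, S:3.
The maximum eccentricity is 4, realized for instance by the pair R–M via R – S – L – F – M. So the diameter is 4.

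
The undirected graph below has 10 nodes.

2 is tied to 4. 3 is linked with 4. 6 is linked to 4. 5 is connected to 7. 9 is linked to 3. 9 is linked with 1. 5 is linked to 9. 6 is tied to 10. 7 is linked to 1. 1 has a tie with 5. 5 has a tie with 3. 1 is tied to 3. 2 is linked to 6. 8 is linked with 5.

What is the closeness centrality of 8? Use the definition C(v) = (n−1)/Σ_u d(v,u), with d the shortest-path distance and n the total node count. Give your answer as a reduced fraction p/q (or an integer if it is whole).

Distances from 8: 1:2, 2:4, 3:2, 4:3, 5:1, 6:4, 7:2, 9:2, 10:5. Sum = 25.
n = 10, so closeness = 9/25.

9/25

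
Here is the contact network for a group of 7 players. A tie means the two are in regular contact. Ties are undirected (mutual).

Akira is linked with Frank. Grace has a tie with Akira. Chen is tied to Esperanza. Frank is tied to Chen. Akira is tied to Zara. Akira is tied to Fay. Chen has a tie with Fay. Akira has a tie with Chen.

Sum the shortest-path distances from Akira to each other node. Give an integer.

Distances from Akira: Chen:1, Esperanza:2, Fay:1, Frank:1, Grace:1, Zara:1.
Sum = 1 + 2 + 1 + 1 + 1 + 1 = 7.

7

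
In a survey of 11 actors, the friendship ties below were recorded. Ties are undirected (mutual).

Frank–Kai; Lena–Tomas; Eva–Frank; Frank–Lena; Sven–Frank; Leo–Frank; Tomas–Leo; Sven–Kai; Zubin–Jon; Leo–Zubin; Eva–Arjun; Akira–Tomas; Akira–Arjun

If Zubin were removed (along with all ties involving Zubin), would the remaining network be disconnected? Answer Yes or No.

Yes

Removing Zubin leaves {Akira, Arjun, Eva, Frank, Kai, Lena, Leo, Sven, and Tomas} with no path to {Jon}, so the network splits into 2 components. Zubin is a cut vertex.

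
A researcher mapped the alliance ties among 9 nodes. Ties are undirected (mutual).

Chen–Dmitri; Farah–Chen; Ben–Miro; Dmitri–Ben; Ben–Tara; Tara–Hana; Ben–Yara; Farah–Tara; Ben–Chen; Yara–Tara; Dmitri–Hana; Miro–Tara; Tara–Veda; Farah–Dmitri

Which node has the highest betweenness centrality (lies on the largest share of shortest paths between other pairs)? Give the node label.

Tara

Unnormalized betweenness of each node: Ben:37/6, Chen:1/3, Dmitri:7/3, Farah:5/3, Hana:2/3, Miro:0, Tara:77/6, Veda:0, Yara:0.
Tara has the largest value, 77/6, making it the main broker — the node through which the most shortest paths run.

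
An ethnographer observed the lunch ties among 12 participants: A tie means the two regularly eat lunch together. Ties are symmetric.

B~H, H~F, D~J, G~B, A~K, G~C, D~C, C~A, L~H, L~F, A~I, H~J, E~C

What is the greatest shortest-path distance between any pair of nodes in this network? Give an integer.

Eccentricity of each node (its greatest distance to any other): A:5, B:4, C:4, D:3, E:5, F:6, G:3, H:5, I:6, J:4, K:6, L:6.
The maximum eccentricity is 6, realized for instance by the pair I–F via I – A – C – G – B – H – F. So the diameter is 6.

6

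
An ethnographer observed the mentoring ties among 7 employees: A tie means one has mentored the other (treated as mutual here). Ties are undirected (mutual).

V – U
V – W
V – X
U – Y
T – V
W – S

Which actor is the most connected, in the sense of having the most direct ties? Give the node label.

Degrees — S:1, T:1, U:2, V:4, W:2, X:1, Y:1.
The maximum is 4, attained only by V.

V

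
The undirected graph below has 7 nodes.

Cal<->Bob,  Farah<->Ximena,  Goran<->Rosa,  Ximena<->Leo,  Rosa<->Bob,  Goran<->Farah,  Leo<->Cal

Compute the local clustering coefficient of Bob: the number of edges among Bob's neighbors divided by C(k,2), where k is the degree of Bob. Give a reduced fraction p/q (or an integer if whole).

Bob's neighbors: Cal and Rosa (k = 2).
Possible neighbor pairs: C(2,2) = 1. Edges among them: none → e = 0.
Clustering(Bob) = 0/1.

0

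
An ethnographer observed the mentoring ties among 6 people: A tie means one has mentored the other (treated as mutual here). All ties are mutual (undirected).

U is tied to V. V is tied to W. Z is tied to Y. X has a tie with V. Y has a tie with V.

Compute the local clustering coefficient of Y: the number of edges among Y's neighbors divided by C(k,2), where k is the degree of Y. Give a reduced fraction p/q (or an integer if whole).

0

Y's neighbors: V and Z (k = 2).
Possible neighbor pairs: C(2,2) = 1. Edges among them: none → e = 0.
Clustering(Y) = 0/1.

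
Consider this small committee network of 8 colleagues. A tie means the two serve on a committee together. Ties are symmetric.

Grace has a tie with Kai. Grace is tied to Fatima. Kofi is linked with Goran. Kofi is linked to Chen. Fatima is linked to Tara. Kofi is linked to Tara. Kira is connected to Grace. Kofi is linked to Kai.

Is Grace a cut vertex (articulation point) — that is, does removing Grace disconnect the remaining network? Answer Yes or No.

Yes

Removing Grace leaves {Chen, Fatima, Goran, Kai, Kofi, and Tara} with no path to {Kira}, so the network splits into 2 components. Grace is a cut vertex.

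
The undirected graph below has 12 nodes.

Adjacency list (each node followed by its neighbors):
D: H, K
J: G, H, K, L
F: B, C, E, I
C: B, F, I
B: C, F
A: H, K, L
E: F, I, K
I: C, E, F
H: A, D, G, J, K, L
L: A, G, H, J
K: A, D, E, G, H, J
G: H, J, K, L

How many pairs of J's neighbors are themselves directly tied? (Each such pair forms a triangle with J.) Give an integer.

5

J's neighbors: G, H, K, and L.
Neighbor pairs that are themselves tied: J–G–H; J–G–K; J–G–L; J–H–K; J–H–L. Each forms one triangle with J, for 5 in total.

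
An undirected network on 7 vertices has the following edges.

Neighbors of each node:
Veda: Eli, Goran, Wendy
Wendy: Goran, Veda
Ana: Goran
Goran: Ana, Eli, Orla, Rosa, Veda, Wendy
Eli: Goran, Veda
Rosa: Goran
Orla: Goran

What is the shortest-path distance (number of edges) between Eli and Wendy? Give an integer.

One shortest route is Eli – Goran – Wendy, which uses 2 edges, and Eli and Wendy are not directly tied, so nothing shorter exists. So d(Eli,Wendy) = 2.

2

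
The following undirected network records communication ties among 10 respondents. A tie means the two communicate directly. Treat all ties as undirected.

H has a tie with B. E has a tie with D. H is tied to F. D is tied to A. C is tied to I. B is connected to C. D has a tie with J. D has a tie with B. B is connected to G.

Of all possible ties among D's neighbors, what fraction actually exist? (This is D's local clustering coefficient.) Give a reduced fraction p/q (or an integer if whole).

D's neighbors: A, B, E, and J (k = 4).
Possible neighbor pairs: C(4,2) = 6. Edges among them: none → e = 0.
Clustering(D) = 0/6 = 0.

0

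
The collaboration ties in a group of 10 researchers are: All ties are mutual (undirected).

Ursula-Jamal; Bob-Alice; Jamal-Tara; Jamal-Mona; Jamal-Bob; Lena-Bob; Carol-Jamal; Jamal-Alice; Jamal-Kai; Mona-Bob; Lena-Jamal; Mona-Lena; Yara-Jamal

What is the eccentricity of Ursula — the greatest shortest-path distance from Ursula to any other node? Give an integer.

Distances from Ursula: Alice:2, Bob:2, Carol:2, Jamal:1, Kai:2, Lena:2, Mona:2, Tara:2, Yara:2.
The largest is 2 (to Bob, Yara, Kai, Tara, Alice, Lena, Mona, and Carol), so the eccentricity of Ursula is 2.

2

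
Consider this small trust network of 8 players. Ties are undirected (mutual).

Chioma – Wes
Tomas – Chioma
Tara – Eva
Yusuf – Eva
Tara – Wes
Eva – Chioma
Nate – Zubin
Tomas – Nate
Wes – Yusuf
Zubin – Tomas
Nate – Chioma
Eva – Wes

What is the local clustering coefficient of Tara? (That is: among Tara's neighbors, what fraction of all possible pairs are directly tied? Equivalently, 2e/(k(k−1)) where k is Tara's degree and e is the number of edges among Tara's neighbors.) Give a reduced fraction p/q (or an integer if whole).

1

Tara's neighbors: Eva and Wes (k = 2).
Possible neighbor pairs: C(2,2) = 1. Edges among them: Eva–Wes → e = 1.
Clustering(Tara) = 1/1.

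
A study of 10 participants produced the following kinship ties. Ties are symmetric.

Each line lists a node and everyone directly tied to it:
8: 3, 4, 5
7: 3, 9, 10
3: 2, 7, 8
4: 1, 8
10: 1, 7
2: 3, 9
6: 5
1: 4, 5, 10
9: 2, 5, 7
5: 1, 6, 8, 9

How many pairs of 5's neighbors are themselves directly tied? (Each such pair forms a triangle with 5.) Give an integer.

5's neighbors are 1, 6, 8, and 9, but none of them are tied to each other, so no triangle contains 5.

0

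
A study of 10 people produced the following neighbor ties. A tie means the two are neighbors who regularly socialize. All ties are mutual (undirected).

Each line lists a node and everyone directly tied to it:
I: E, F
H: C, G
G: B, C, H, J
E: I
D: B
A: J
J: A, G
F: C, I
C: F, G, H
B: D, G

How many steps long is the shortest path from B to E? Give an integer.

5

One shortest route is B – G – C – F – I – E, which uses 5 edges, and at distance 4 from B we only reach {I}, which does not include E. So d(B,E) = 5.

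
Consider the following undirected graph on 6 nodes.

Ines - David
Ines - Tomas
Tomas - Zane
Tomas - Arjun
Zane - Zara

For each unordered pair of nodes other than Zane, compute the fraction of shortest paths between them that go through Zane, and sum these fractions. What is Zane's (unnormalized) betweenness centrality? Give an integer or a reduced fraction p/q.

Pairs whose geodesics pass through Zane — Tomas–Zara: 1; David–Zara: 1; Arjun–Zara: 1; Ines–Zara: 1.
All other pairs contribute 0.
Summing the contributions gives betweenness(Zane) = 4.

4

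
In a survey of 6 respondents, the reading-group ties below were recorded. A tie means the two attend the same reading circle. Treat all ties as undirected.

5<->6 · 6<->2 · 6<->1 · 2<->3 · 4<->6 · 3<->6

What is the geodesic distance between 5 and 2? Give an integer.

2

One shortest route is 5 – 6 – 2, which uses 2 edges, and 5 and 2 are not directly tied, so nothing shorter exists. So d(5,2) = 2.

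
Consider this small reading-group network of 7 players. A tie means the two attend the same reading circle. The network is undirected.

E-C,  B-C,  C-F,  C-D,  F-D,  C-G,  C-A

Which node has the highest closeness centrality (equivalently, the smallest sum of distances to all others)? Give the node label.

C

Farness (sum of distances to all others) for each node — A:11, B:11, C:6, D:10, E:11, F:10, G:11.
The smallest farness is 6, for C, so C has the highest closeness.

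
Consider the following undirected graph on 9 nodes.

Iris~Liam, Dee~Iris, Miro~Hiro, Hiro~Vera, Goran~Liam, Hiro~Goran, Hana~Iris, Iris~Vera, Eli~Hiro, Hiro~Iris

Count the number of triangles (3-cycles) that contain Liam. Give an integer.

Liam's neighbors are Goran and Iris, but none of them are tied to each other, so no triangle contains Liam.

0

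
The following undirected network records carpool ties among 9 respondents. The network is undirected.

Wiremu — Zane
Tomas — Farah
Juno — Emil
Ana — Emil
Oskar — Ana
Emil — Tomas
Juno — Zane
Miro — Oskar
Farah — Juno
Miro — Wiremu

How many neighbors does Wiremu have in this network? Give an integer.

2

Wiremu is directly tied to Miro and Zane. That is 2 neighbors, so the degree of Wiremu is 2.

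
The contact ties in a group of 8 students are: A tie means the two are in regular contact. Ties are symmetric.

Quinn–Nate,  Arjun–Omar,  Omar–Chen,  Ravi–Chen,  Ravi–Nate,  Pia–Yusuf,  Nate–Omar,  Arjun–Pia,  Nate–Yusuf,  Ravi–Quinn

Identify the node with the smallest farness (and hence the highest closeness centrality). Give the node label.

Nate

Farness (sum of distances to all others) for each node — Arjun:14, Chen:14, Nate:10, Omar:11, Pia:15, Quinn:14, Ravi:13, Yusuf:13.
The smallest farness is 10, for Nate, so Nate has the highest closeness.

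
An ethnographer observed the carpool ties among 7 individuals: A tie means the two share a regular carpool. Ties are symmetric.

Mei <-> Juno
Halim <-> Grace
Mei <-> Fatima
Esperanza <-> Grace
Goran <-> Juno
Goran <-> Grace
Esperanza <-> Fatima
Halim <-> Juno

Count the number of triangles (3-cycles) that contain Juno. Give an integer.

0

Juno's neighbors are Goran, Halim, and Mei, but none of them are tied to each other, so no triangle contains Juno.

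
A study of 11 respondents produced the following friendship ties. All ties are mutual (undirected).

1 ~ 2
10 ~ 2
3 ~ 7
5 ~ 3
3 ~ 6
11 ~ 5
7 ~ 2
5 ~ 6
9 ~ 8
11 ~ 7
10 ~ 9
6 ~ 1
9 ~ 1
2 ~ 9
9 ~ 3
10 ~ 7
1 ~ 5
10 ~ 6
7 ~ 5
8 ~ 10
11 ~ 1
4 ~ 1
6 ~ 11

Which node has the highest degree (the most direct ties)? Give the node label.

Degrees — 1:6, 2:4, 3:4, 4:1, 5:5, 6:5, 7:5, 8:2, 9:5, 10:5, 11:4.
The maximum is 6, attained only by 1.

1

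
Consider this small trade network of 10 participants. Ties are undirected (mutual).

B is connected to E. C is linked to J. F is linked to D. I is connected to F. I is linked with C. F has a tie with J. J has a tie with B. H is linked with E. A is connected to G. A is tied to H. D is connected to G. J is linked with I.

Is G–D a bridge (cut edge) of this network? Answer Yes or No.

No

Even without that edge, G still reaches D via G – A – H – E – B – J – F – D, so the network stays connected. Not a bridge.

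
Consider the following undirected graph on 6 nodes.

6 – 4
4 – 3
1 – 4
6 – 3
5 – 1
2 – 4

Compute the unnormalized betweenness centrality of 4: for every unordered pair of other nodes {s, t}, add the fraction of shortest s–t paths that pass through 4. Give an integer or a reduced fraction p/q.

8

Pairs whose geodesics pass through 4 — 5–3: 1; 5–2: 1; 5–6: 1; 3–2: 1; 3–1: 1; 2–6: 1; 2–1: 1; 6–1: 1.
All other pairs contribute 0.
Summing the contributions gives betweenness(4) = 8.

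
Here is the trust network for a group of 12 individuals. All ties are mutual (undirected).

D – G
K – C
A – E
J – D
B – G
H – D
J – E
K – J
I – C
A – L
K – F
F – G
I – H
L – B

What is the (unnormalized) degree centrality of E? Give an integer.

E is directly tied to A and J. That is 2 neighbors, so the degree of E is 2.

2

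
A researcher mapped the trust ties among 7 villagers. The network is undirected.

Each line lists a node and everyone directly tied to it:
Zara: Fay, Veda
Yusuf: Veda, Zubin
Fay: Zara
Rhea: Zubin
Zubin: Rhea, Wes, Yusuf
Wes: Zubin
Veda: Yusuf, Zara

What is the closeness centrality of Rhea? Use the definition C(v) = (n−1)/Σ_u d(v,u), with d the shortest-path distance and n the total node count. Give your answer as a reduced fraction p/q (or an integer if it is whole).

Distances from Rhea: Fay:5, Veda:3, Wes:2, Yusuf:2, Zara:4, Zubin:1. Sum = 17.
n = 7, so closeness = 6/17.

6/17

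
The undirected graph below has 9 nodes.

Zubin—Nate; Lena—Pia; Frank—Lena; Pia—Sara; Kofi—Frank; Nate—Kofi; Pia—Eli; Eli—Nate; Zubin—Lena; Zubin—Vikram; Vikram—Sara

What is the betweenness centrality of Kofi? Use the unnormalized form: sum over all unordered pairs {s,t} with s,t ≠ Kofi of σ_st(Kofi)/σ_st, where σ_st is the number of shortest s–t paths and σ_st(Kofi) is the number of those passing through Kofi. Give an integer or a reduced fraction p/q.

Pairs whose geodesics pass through Kofi — Frank–Nate: 1; Frank–Eli: 1/2.
All other pairs contribute 0.
Summing the contributions gives betweenness(Kofi) = 3/2.

3/2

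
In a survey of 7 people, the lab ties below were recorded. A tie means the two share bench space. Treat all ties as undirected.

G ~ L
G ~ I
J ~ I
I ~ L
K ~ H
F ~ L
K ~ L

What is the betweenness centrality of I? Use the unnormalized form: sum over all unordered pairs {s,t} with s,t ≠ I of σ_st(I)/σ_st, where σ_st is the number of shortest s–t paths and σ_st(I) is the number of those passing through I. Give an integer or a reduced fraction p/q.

5

Pairs whose geodesics pass through I — H–J: 1; J–L: 1; J–F: 1; J–G: 1; J–K: 1.
All other pairs contribute 0.
Summing the contributions gives betweenness(I) = 5.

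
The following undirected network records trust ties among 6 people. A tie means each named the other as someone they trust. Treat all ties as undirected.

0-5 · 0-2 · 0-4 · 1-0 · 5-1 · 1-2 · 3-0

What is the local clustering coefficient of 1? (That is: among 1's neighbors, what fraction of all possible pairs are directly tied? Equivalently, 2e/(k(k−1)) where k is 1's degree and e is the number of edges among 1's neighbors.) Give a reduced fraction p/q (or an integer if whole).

1's neighbors: 0, 2, and 5 (k = 3).
Possible neighbor pairs: C(3,2) = 3. Edges among them: 0–2, 0–5 → e = 2.
Clustering(1) = 2/3.

2/3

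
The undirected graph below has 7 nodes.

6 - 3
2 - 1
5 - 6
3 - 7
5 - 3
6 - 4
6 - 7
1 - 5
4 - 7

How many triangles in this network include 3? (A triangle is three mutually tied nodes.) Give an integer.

2

3's neighbors: 5, 6, and 7.
Neighbor pairs that are themselves tied: 3–5–6; 3–6–7. Each forms one triangle with 3, for 2 in total.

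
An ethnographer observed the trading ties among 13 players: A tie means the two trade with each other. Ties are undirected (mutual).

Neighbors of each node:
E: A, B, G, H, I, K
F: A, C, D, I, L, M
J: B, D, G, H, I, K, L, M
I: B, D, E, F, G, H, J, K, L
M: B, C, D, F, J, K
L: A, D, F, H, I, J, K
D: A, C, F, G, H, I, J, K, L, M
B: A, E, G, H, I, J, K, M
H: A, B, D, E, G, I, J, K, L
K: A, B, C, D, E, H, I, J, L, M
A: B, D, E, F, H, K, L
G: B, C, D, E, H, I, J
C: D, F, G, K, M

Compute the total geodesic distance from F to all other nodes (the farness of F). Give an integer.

18

Distances from F: A:1, B:2, C:1, D:1, E:2, G:2, H:2, I:1, J:2, K:2, L:1, M:1.
Sum = 1 + 2 + 1 + 1 + 2 + 2 + 2 + 1 + 2 + 2 + 1 + 1 = 18.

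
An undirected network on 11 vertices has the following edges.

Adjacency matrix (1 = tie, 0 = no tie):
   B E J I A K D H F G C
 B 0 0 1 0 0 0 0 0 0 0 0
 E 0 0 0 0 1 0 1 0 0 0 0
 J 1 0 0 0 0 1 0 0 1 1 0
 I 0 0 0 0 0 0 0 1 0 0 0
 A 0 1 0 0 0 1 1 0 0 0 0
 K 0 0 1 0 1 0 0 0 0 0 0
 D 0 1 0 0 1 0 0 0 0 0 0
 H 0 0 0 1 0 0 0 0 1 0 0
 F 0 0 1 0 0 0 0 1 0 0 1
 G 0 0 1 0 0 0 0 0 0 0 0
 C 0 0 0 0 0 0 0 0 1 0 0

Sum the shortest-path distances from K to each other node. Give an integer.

22

Distances from K: A:1, B:2, C:3, D:2, E:2, F:2, G:2, H:3, I:4, J:1.
Sum = 1 + 2 + 3 + 2 + 2 + 2 + 2 + 3 + 4 + 1 = 22.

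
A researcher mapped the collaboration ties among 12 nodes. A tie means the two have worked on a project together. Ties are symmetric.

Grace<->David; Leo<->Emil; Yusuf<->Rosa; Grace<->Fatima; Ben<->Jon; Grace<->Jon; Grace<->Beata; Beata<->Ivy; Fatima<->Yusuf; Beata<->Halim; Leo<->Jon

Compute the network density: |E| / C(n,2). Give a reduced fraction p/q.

1/6

There are 11 edges and 12 nodes, so the maximum possible is C(12,2) = 66.
Density = 11/66 = 1/6.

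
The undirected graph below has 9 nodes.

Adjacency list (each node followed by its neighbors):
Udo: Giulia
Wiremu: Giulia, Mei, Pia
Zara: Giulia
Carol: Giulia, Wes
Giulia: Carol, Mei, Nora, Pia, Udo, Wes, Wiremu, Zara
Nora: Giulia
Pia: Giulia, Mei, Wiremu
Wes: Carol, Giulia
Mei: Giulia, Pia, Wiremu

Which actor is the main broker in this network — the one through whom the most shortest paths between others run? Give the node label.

Unnormalized betweenness of each node: Carol:0, Giulia:24, Mei:0, Nora:0, Pia:0, Udo:0, Wes:0, Wiremu:0, Zara:0.
Giulia has the largest value, 24, making it the main broker — the node through which the most shortest paths run.

Giulia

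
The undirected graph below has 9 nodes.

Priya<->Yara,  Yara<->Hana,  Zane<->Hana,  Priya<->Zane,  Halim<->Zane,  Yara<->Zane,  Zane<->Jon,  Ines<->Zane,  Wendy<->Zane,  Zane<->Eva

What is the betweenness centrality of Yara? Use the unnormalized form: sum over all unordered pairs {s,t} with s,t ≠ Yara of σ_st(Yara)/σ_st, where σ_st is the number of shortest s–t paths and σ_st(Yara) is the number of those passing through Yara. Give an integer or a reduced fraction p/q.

1/2

Pairs whose geodesics pass through Yara — Priya–Hana: 1/2.
All other pairs contribute 0.
Summing the contributions gives betweenness(Yara) = 1/2.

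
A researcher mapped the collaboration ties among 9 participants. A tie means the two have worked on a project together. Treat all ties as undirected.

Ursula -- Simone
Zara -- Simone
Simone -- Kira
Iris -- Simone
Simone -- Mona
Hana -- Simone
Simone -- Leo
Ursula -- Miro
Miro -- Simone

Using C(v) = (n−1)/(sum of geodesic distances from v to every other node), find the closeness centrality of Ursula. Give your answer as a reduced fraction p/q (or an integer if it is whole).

Distances from Ursula: Hana:2, Iris:2, Kira:2, Leo:2, Miro:1, Mona:2, Simone:1, Zara:2. Sum = 14.
n = 9, so closeness = 8/14 = 4/7.

4/7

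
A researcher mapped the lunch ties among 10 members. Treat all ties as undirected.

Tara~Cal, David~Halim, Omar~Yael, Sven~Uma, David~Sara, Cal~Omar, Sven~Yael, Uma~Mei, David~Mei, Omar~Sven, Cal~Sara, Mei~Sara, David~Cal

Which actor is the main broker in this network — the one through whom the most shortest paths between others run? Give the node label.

Cal

Unnormalized betweenness of each node: Cal:97/6, David:10, Halim:0, Mei:35/6, Omar:55/6, Sara:2, Sven:4, Tara:0, Uma:23/6, Yael:0.
Cal has the largest value, 97/6, making it the main broker — the node through which the most shortest paths run.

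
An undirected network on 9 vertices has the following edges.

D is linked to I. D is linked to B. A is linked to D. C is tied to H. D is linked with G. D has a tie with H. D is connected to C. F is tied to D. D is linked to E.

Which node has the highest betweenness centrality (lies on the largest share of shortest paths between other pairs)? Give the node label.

D

Unnormalized betweenness of each node: A:0, B:0, C:0, D:27, E:0, F:0, G:0, H:0, I:0.
D has the largest value, 27, making it the main broker — the node through which the most shortest paths run.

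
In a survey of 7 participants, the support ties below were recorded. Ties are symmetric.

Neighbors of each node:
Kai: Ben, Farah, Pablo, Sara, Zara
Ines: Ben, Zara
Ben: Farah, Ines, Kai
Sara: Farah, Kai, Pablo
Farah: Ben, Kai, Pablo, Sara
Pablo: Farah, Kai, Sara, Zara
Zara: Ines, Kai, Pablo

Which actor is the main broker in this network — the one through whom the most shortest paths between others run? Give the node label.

Kai

Unnormalized betweenness of each node: Ben:2, Farah:5/4, Ines:1/2, Kai:3, Pablo:5/4, Sara:0, Zara:2.
Kai has the largest value, 3, making it the main broker — the node through which the most shortest paths run.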